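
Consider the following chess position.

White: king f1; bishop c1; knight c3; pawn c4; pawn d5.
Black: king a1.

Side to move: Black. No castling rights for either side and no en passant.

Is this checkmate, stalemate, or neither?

stalemate

Black to move; black king on a1.
In check: no.
King squares — b1: attacked by Nc3; a2: attacked by Nc3; b2: attacked by Bc1.
Legal moves for Black: none.
Not in check and no legal moves → stalemate.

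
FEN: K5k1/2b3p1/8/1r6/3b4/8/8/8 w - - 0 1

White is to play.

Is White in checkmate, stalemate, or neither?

stalemate

White to move; white king on a8.
In check: no.
King squares — a7: attacked by Bd4; b7: attacked by Rb5; b8: attacked by Rb5.
Legal moves for White: none.
Not in check and no legal moves → stalemate.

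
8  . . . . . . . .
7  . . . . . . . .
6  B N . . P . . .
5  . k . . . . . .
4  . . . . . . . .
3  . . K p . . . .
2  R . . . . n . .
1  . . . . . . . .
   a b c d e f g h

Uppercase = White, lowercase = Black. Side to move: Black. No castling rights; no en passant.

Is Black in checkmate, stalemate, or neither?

neither

Black to move; black king on b5.
In check: yes, from the white bishop on a6.
Legal moves for Black: Kc6, Kxb6, Kc5.
Black is in check but has 3 legal moves → neither.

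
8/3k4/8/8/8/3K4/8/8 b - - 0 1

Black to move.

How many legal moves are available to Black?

Black to move; king on d7.
In check: no.
Legal moves: Ke8, Kd8, Kc8, Ke7, Kc7, Ke6, Kd6, Kc6.
Count: 8.

8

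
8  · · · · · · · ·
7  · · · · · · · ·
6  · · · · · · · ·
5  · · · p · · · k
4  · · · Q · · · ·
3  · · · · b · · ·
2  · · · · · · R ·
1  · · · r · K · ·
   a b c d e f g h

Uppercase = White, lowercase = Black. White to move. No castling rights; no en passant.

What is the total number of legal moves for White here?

2

White to move; king on f1.
In check: yes, from the black rook on d1.
Legal moves: Ke2, Qxd1+.
Count: 2.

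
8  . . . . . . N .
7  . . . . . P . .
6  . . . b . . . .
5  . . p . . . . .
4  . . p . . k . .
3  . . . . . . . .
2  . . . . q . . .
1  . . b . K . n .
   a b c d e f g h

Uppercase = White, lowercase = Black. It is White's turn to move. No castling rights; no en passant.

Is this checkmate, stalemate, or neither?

White to move; white king on e1.
In check: yes, from the black queen on e2.
King squares — d1: attacked by Qe2; f1: attacked by Qe2; d2: attacked by Bc1; e2: attacked by Ng1; f2: attacked by Qe2.
Legal moves for White: none.
In check with no legal moves → checkmate.

checkmate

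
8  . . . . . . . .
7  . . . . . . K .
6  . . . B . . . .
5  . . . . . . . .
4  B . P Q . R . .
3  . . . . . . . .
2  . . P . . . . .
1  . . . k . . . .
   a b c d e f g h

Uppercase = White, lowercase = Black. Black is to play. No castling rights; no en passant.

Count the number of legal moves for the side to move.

3

Black to move; king on d1.
In check: yes, from the white queen on d4.
Legal moves: Ke2, Ke1, Kc1.
Count: 3.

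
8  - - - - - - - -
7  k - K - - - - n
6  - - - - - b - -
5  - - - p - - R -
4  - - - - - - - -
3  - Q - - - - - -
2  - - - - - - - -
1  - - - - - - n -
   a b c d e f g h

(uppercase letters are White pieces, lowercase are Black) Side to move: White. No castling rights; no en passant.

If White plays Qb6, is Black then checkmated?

no

After Qb6: black king on a7; in check: yes, from the white queen on b6.
Black has 1 legal reply: Ka8.
In check but a legal move exists → not checkmate.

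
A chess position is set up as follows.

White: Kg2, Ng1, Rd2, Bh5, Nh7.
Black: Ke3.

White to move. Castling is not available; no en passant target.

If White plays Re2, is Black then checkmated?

After Re2: black king on e3; in check: yes, from the white rook on e2.
Black has 3 legal replies: Kf4, Kd4, Kd3.
In check but a legal move exists → not checkmate.

no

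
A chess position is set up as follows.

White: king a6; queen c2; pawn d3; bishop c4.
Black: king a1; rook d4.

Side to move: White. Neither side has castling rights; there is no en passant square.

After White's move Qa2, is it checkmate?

yes

After Qa2: black king on a1; in check: yes, from the white queen on a2.
King squares — b1: attacked by Qa2; a2: attacked by Bc4; b2: attacked by Qa2.
Black has no legal moves → checkmate.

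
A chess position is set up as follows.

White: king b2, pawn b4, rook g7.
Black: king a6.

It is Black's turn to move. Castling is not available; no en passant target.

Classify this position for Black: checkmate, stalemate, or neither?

Black to move; black king on a6.
In check: no.
Legal moves for Black: Kb6, Kb5.
Black has 2 legal moves and is not in check → neither.

neither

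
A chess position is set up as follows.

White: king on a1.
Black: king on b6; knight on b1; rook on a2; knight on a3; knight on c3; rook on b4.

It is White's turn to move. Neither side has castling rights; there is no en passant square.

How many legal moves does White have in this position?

White to move; king on a1.
In check: yes, from the black rook on a2.
Legal moves: none.
Count: 0.

0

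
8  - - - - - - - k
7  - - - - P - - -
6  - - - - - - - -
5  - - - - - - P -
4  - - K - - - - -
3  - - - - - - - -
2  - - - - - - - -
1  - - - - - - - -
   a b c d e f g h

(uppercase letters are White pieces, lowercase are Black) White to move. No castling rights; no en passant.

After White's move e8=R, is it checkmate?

After e8=R: black king on h8; in check: yes, from the white rook on e8.
Black has 2 legal replies: Kh7, Kg7.
In check but a legal move exists → not checkmate.

no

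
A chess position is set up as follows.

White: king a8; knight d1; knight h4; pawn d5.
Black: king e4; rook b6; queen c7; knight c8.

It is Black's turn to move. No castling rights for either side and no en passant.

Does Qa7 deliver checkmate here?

After Qa7: white king on a8; in check: yes, from the black queen on a7.
King squares — a7: attacked by Nc8; b7: attacked by Rb6; b8: attacked by Rb6.
White has no legal moves → checkmate.

yes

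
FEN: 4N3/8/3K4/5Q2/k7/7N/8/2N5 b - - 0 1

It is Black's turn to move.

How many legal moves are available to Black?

2

Black to move; king on a4.
In check: no.
Legal moves: Kb4, Ka3.
Count: 2.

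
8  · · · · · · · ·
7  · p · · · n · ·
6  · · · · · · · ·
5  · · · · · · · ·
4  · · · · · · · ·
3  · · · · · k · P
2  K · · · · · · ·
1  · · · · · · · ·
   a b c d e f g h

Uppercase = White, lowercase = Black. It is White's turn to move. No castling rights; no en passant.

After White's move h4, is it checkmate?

After h4: black king on f3; in check: no.
Black is not in check, so this cannot be checkmate.

no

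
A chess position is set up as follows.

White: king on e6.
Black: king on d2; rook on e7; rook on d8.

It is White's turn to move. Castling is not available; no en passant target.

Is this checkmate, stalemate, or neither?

White to move; white king on e6.
In check: yes, from the black rook on e7.
King squares — d5: attacked by Rd8; e5: attacked by Re7; f5: available; d6: attacked by Rd8; f6: available; d7: attacked by Re7; e7: available; f7: attacked by Re7.
Legal moves for White: Kxe7, Kf6, Kf5.
White is in check but has 3 legal moves → neither.

neither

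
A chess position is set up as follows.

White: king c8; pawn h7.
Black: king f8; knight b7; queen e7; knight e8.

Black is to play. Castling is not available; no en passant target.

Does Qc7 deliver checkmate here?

yes

After Qc7: white king on c8; in check: yes, from the black queen on c7.
King squares — b7: attacked by Qc7; c7: attacked by Ne8; d7: attacked by Qc7; b8: attacked by Qc7; d8: attacked by Nb7.
White has no legal moves → checkmate.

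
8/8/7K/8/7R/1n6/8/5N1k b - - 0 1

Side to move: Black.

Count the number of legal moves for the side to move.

Black to move; king on h1.
In check: yes, from the white rook on h4.
Legal moves: Kg2, Kg1.
Count: 2.

2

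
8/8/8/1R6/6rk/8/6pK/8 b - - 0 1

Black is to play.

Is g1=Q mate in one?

After g1=Q: white king on h2; in check: yes, from the black queen on g1.
King squares — g1: attacked by Rg4; h1: attacked by Qg1; g2: attacked by Qg1; g3: attacked by Qg1; h3: attacked by Kh4.
White has no legal moves → checkmate.

yes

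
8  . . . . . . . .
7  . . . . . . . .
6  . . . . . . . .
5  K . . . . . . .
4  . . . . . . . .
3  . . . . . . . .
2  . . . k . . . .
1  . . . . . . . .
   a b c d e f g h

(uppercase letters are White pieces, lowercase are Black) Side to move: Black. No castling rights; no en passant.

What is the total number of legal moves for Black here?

8

Black to move; king on d2.
In check: no.
Legal moves: Ke3, Kd3, Kc3, Ke2, Kc2, Ke1, Kd1, Kc1.
Count: 8.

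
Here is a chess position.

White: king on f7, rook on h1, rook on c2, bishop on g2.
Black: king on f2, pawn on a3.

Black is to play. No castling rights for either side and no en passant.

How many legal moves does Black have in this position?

Black to move; king on f2.
In check: yes, from the white rook on c2.
Legal moves: Kg3, Ke3.
Count: 2.

2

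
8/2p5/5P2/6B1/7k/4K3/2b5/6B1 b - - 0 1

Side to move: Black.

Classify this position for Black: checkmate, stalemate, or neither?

neither

Black to move; black king on h4.
In check: yes, from the white bishop on g5.
Legal moves for Black: Kh5, Kxg5, Kg4, Kh3, Kg3.
Black is in check but has 5 legal moves → neither.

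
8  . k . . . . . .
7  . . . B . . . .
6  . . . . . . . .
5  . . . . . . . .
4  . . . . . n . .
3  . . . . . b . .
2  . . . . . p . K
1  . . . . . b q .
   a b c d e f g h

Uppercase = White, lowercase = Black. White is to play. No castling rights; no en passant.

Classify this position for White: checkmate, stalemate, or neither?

White to move; white king on h2.
In check: yes, from the black queen on g1.
King squares — g1: attacked by Pf2; h1: attacked by Qg1; g2: attacked by Bf1; g3: attacked by Qg1; h3: attacked by Bf1.
Legal moves for White: none.
In check with no legal moves → checkmate.

checkmate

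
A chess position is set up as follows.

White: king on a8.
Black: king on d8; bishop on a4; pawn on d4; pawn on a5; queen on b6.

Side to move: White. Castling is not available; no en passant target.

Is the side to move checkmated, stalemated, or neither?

stalemate

White to move; white king on a8.
In check: no.
King squares — a7: attacked by Qb6; b7: attacked by Qb6; b8: attacked by Qb6.
Legal moves for White: none.
Not in check and no legal moves → stalemate.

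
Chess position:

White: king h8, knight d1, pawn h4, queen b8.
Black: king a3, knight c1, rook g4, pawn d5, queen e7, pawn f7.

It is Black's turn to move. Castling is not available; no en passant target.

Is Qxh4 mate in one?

After Qxh4: white king on h8; in check: yes, from the black queen on h4.
King squares — g7: attacked by Rg4; h7: attacked by Qh4; g8: attacked by Rg4.
White has no legal moves → checkmate.

yes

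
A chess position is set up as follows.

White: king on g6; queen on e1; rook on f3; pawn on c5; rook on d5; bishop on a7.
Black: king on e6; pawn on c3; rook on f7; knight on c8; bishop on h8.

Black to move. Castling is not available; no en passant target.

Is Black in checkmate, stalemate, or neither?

Black to move; black king on e6.
In check: yes, from the white queen on e1.
Legal moves for Black: Kxd5, Be5.
Black is in check but has 2 legal moves → neither.

neither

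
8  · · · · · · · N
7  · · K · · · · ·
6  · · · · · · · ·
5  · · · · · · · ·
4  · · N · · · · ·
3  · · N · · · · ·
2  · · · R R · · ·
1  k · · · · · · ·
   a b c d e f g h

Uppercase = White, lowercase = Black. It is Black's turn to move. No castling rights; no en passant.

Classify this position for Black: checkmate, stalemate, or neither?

Black to move; black king on a1.
In check: no.
King squares — b1: attacked by Nc3; a2: attacked by Rd2; b2: attacked by Rd2.
Legal moves for Black: none.
Not in check and no legal moves → stalemate.

stalemate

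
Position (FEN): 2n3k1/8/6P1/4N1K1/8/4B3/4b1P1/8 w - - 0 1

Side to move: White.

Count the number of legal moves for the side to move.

White to move; king on g5.
In check: no.
Legal moves: Kh6, Kf6, Kf5, Kh4, Kf4, Nf7, Nd7, Nc6, Ng4, Nc4, Nf3, Nd3, Ba7, Bb6, Bc5, Bf4, Bd4, Bf2, Bd2, Bg1, Bc1, g7, g3, g4.
Count: 24.

24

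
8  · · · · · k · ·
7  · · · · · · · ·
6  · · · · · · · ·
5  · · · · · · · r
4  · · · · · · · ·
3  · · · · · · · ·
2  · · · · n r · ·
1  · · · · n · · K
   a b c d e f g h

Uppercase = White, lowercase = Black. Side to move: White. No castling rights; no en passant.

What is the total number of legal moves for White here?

White to move; king on h1.
In check: yes, from the black rook on h5.
Legal moves: none.
Count: 0.

0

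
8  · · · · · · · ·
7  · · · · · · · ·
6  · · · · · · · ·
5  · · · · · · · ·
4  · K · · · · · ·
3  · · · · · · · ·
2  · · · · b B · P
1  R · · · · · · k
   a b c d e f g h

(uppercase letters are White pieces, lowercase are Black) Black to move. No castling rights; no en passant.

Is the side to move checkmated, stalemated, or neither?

Black to move; black king on h1.
In check: yes, from the white rook on a1.
King squares — g1: attacked by Ra1; g2: available; h2: available.
Legal moves for Black: Kxh2, Kg2, Bf1, Bd1.
Black is in check but has 4 legal moves → neither.

neither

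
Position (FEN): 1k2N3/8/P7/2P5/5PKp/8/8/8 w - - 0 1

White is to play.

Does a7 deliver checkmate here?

no

After a7: black king on b8; in check: yes, from the white pawn on a7.
Black has 4 legal replies: Kc8, Ka8, Kb7, Kxa7.
In check but a legal move exists → not checkmate.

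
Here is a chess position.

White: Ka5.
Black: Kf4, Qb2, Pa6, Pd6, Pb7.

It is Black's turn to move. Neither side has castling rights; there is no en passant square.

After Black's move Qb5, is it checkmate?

yes

After Qb5: white king on a5; in check: yes, from the black queen on b5.
King squares — a4: attacked by Qb5; b4: attacked by Qb5; b5: attacked by Pa6; a6: attacked by Qb5; b6: attacked by Qb5.
White has no legal moves → checkmate.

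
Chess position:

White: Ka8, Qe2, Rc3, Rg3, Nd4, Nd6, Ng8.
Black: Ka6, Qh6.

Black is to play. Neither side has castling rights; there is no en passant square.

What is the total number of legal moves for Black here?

Black to move; king on a6.
In check: yes, from the white queen on e2.
Legal moves: Kb6, Ka5.
Count: 2.

2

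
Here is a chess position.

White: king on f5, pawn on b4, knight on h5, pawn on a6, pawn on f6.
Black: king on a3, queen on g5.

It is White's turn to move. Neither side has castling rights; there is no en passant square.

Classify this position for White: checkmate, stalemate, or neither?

neither

White to move; white king on f5.
In check: yes, from the black queen on g5.
King squares — e4: available; f4: attacked by Qg5; g4: attacked by Qg5; e5: attacked by Qg5; g5: available; e6: available; f6: own pawn; g6: attacked by Qg5.
Legal moves for White: Ke6, Kxg5, Ke4.
White is in check but has 3 legal moves → neither.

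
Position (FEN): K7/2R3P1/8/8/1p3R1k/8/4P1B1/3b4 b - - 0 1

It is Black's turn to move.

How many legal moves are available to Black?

3

Black to move; king on h4.
In check: yes, from the white rook on f4.
Legal moves: Kh5, Kg5, Kg3.
Count: 3.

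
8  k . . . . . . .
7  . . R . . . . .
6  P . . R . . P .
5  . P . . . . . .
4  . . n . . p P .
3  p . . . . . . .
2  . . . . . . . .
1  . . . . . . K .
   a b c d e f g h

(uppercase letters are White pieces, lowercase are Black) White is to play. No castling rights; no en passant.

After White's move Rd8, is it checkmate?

yes

After Rd8: black king on a8; in check: yes, from the white rook on d8.
King squares — a7: attacked by Rc7; b7: attacked by Pa6; b8: attacked by Rd8.
Black has no legal moves → checkmate.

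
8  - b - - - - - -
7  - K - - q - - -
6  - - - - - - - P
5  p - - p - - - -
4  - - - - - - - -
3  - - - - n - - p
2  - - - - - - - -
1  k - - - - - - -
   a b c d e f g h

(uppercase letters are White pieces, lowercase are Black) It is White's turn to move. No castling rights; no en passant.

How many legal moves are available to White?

White to move; king on b7.
In check: yes, from the black queen on e7.
Legal moves: Kc8, Kxb8, Ka8, Kc6, Kb6, Ka6.
Count: 6.

6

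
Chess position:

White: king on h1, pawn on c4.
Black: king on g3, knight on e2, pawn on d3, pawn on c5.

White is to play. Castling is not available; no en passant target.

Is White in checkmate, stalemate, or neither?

White to move; white king on h1.
In check: no.
King squares — g1: attacked by Ne2; g2: attacked by Kg3; h2: attacked by Kg3.
Legal moves for White: none.
Not in check and no legal moves → stalemate.

stalemate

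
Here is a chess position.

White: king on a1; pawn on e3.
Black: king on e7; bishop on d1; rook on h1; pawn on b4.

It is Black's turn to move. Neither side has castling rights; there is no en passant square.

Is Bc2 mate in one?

no

After Bc2: white king on a1; in check: yes, from the black rook on h1.
White has 2 legal replies: Kb2, Ka2.
In check but a legal move exists → not checkmate.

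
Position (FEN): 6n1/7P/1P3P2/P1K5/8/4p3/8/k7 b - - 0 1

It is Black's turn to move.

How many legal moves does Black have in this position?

7

Black to move; king on a1.
In check: no.
Legal moves: Ne7, Nh6, Nxf6, Kb2, Ka2, Kb1, e2.
Count: 7.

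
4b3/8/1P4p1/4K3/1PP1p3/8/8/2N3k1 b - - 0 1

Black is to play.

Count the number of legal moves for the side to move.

12

Black to move; king on g1.
In check: no.
Legal moves: Bf7, Bd7, Bc6, Bb5, Ba4, Kh2, Kg2, Kf2, Kh1, Kf1, g5, e3.
Count: 12.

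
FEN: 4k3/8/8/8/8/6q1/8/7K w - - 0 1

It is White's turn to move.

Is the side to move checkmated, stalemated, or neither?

stalemate

White to move; white king on h1.
In check: no.
King squares — g1: attacked by Qg3; g2: attacked by Qg3; h2: attacked by Qg3.
Legal moves for White: none.
Not in check and no legal moves → stalemate.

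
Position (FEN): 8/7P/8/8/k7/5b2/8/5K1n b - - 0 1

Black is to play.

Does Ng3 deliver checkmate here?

no

After Ng3: white king on f1; in check: yes, from the black knight on g3.
White has 3 legal replies: Kf2, Kg1, Ke1.
In check but a legal move exists → not checkmate.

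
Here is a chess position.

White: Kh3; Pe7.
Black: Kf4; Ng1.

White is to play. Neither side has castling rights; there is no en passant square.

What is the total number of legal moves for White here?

White to move; king on h3.
In check: yes, from the black knight on g1.
Legal moves: Kh4, Kh2, Kg2.
Count: 3.

3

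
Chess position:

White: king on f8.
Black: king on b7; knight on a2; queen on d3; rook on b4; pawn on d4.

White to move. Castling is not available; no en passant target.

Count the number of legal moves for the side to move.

5

White to move; king on f8.
In check: no.
Legal moves: Kg8, Ke8, Kg7, Kf7, Ke7.
Count: 5.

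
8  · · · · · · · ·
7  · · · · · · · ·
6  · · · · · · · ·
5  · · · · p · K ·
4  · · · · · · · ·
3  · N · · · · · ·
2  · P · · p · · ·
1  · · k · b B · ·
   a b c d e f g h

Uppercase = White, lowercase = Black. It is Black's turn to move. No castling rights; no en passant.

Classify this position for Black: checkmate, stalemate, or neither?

Black to move; black king on c1.
In check: yes, from the white knight on b3.
Legal moves for Black: Kc2, Kxb2, Kd1, Kb1.
Black is in check but has 4 legal moves → neither.

neither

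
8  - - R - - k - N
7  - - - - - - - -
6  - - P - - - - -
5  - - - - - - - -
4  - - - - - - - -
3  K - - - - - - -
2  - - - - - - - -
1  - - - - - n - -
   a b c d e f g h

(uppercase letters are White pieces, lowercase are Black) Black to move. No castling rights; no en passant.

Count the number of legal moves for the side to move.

2

Black to move; king on f8.
In check: yes, from the white rook on c8.
Legal moves: Kg7, Ke7.
Count: 2.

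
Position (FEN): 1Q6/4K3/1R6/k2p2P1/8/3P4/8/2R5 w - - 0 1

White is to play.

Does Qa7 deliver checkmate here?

After Qa7: black king on a5; in check: yes, from the white queen on a7.
King squares — a4: attacked by Qa7; b4: attacked by Rb6; b5: attacked by Rb6; a6: attacked by Rb6; b6: attacked by Qa7.
Black has no legal moves → checkmate.

yes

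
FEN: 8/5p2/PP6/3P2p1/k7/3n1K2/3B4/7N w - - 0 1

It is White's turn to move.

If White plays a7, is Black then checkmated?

After a7: black king on a4; in check: no.
Black is not in check, so this cannot be checkmate.

no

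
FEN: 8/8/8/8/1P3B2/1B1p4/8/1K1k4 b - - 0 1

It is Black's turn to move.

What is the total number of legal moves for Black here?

Black to move; king on d1.
In check: yes, from the white bishop on b3.
Legal moves: Ke2, Ke1.
Count: 2.

2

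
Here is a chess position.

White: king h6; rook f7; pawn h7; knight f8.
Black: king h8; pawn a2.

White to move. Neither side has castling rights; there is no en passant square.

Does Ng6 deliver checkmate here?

After Ng6: black king on h8; in check: yes, from the white knight on g6.
King squares — g7: attacked by Kh6; h7: attacked by Kh6; g8: attacked by Ph7.
Black has no legal moves → checkmate.

yes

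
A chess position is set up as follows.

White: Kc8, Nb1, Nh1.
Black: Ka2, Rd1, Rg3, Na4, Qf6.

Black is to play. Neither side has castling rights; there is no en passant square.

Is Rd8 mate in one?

no

After Rd8: white king on c8; in check: yes, from the black rook on d8.
White has 2 legal replies: Kc7, Kb7.
In check but a legal move exists → not checkmate.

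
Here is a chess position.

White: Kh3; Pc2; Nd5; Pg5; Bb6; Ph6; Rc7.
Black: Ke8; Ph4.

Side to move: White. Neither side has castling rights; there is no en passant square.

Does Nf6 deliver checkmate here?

no

After Nf6: black king on e8; in check: yes, from the white knight on f6.
Black has 2 legal replies: Kf8, Kd8.
In check but a legal move exists → not checkmate.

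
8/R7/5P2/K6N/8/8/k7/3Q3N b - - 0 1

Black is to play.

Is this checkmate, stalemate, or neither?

neither

Black to move; black king on a2.
In check: no.
Legal moves for Black: Ka3, Kb2.
Black has 2 legal moves and is not in check → neither.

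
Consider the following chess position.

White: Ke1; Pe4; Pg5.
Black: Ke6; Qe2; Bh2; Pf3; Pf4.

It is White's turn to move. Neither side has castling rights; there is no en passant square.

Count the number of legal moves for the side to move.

White to move; king on e1.
In check: yes, from the black queen on e2.
Legal moves: none.
Count: 0.

0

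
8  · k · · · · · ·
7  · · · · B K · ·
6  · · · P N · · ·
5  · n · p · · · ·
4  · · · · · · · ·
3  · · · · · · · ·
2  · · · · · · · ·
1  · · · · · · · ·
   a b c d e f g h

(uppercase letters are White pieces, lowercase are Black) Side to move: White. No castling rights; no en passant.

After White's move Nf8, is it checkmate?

no

After Nf8: black king on b8; in check: no.
Black is not in check, so this cannot be checkmate.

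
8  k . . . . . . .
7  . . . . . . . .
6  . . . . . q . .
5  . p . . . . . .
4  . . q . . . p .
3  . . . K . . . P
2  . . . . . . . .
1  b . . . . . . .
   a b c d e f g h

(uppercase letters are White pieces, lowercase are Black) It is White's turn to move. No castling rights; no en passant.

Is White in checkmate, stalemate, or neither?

neither

White to move; white king on d3.
In check: yes, from the black queen on c4.
Legal moves for White: Ke3, Kd2.
White is in check but has 2 legal moves → neither.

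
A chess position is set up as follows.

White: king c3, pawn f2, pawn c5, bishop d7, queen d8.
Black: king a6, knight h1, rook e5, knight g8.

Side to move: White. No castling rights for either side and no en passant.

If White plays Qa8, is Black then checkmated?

After Qa8: black king on a6; in check: yes, from the white queen on a8.
King squares — a5: attacked by Qa8; b5: attacked by Bd7; b6: attacked by Pc5; a7: attacked by Qa8; b7: attacked by Qa8.
Black has no legal moves → checkmate.

yes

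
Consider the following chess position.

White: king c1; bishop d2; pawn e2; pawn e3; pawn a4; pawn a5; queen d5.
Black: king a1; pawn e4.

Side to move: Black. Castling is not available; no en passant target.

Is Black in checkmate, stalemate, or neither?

stalemate

Black to move; black king on a1.
In check: no.
King squares — b1: attacked by Kc1; a2: attacked by Qd5; b2: attacked by Kc1.
Legal moves for Black: none.
Not in check and no legal moves → stalemate.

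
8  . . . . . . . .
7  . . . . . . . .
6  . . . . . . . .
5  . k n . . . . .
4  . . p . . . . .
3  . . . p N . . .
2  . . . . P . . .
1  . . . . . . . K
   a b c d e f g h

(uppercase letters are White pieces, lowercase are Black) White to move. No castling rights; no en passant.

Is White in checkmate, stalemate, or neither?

neither

White to move; white king on h1.
In check: no.
Legal moves for White: Nf5, Nd5, Ng4, Nxc4, Ng2, Nc2, Nf1, Nd1, Kh2, Kg2, Kg1, exd3.
White has 12 legal moves and is not in check → neither.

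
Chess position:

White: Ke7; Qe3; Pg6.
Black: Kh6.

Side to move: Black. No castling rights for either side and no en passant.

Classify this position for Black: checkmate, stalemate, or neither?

neither

Black to move; black king on h6.
In check: yes, from the white queen on e3.
King squares — g5: attacked by Qe3; h5: available; g6: available; g7: available; h7: attacked by Pg6.
Legal moves for Black: Kg7, Kxg6, Kh5.
Black is in check but has 3 legal moves → neither.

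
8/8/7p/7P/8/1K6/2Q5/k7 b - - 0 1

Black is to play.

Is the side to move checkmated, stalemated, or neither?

Black to move; black king on a1.
In check: no.
King squares — b1: attacked by Qc2; a2: attacked by Qc2; b2: attacked by Qc2.
Legal moves for Black: none.
Not in check and no legal moves → stalemate.

stalemate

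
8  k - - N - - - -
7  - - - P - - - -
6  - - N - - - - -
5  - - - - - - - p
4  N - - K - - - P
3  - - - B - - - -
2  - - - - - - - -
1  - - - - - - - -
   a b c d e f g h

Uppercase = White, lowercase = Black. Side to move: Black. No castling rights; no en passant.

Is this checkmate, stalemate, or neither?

stalemate

Black to move; black king on a8.
In check: no.
King squares — a7: attacked by Nc6; b7: attacked by Nd8; b8: attacked by Nc6.
Legal moves for Black: none.
Not in check and no legal moves → stalemate.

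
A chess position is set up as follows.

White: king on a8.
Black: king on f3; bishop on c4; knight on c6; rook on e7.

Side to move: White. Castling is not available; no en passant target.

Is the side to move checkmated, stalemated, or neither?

stalemate

White to move; white king on a8.
In check: no.
King squares — a7: attacked by Nc6; b7: attacked by Re7; b8: attacked by Nc6.
Legal moves for White: none.
Not in check and no legal moves → stalemate.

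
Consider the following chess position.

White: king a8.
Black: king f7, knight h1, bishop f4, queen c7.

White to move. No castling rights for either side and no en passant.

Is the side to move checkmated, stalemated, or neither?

stalemate

White to move; white king on a8.
In check: no.
King squares — a7: attacked by Qc7; b7: attacked by Qc7; b8: attacked by Qc7.
Legal moves for White: none.
Not in check and no legal moves → stalemate.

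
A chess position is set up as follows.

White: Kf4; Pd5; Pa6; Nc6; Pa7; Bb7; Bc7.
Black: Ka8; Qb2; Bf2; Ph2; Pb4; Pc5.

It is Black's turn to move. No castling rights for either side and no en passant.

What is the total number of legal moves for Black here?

0

Black to move; king on a8.
In check: yes, from the white bishop on b7.
Legal moves: none.
Count: 0.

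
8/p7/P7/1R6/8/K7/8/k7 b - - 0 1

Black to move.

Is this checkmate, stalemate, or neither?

Black to move; black king on a1.
In check: no.
King squares — b1: attacked by Rb5; a2: attacked by Ka3; b2: attacked by Ka3.
Legal moves for Black: none.
Not in check and no legal moves → stalemate.

stalemate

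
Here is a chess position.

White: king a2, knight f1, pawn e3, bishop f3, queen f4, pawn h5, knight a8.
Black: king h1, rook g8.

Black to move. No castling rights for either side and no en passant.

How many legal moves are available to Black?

2

Black to move; king on h1.
In check: yes, from the white bishop on f3.
Legal moves: Kg1, Rg2+.
Count: 2.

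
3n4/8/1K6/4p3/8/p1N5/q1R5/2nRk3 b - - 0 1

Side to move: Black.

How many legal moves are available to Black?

0

Black to move; king on e1.
In check: yes, from the white rook on d1.
Legal moves: none.
Count: 0.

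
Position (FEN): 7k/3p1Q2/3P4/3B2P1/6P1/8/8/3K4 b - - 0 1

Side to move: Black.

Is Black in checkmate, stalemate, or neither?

stalemate

Black to move; black king on h8.
In check: no.
King squares — g7: attacked by Qf7; h7: attacked by Qf7; g8: attacked by Qf7.
Legal moves for Black: none.
Not in check and no legal moves → stalemate.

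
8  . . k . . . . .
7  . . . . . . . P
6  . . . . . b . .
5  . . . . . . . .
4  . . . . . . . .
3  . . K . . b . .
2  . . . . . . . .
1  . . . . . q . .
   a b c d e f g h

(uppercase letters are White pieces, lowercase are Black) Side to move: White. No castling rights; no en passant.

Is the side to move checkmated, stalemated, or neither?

White to move; white king on c3.
In check: yes, from the black bishop on f6.
King squares — b2: attacked by Bf6; c2: available; d2: available; b3: available; d3: attacked by Qf1; b4: available; c4: attacked by Qf1; d4: attacked by Bf6.
Legal moves for White: Kb4, Kb3, Kd2, Kc2.
White is in check but has 4 legal moves → neither.

neither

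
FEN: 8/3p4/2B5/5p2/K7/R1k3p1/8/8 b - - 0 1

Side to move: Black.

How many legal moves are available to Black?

5

Black to move; king on c3.
In check: yes, from the white rook on a3.
Legal moves: Kd4, Kc4, Kd2, Kc2, Kb2.
Count: 5.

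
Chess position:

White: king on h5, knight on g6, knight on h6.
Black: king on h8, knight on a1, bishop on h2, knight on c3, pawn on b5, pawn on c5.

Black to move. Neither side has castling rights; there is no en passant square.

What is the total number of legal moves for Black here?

Black to move; king on h8.
In check: yes, from the white knight on g6.
Legal moves: Kh7, Kg7.
Count: 2.

2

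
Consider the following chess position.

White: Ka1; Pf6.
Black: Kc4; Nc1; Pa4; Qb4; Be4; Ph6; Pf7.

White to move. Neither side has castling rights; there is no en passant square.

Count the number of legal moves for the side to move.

White to move; king on a1.
In check: no.
Legal moves: none.
Count: 0.

0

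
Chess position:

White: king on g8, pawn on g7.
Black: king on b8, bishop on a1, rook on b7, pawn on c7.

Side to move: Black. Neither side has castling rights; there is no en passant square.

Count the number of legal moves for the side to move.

Black to move; king on b8.
In check: no.
Legal moves: Kc8, Ka8, Ka7, Ra7, Rb6, Rb5, Rb4, Rb3, Rb2, Rb1, Bxg7, Bf6, Be5, Bd4, Bc3, Bb2, c6, c5.
Count: 18.

18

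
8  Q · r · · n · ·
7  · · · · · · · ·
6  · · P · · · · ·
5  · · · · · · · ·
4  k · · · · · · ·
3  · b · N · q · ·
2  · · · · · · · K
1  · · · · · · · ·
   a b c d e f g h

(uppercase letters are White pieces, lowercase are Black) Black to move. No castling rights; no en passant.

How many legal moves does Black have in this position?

2

Black to move; king on a4.
In check: yes, from the white queen on a8.
Legal moves: Kb5, Rxa8.
Count: 2.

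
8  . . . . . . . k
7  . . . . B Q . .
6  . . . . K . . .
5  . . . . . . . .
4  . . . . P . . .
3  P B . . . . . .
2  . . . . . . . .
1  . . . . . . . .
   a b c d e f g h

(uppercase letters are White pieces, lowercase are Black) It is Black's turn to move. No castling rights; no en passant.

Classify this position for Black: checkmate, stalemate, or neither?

Black to move; black king on h8.
In check: no.
King squares — g7: attacked by Qf7; h7: attacked by Qf7; g8: attacked by Qf7.
Legal moves for Black: none.
Not in check and no legal moves → stalemate.

stalemate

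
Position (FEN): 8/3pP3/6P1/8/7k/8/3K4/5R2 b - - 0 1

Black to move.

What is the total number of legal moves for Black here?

Black to move; king on h4.
In check: no.
Legal moves: Kh5, Kg5, Kg4, Kh3, Kg3, d6, d5.
Count: 7.

7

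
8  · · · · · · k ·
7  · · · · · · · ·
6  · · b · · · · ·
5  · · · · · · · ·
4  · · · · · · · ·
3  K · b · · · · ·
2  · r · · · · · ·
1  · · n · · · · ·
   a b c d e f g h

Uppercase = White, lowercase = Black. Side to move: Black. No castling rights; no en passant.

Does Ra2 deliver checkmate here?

After Ra2: white king on a3; in check: yes, from the black rook on a2.
King squares — a2: attacked by Nc1; b2: attacked by Ra2; b3: attacked by Nc1; a4: attacked by Ra2; b4: attacked by Bc3.
White has no legal moves → checkmate.

yes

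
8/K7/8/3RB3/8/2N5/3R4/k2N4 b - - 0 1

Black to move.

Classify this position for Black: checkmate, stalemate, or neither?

Black to move; black king on a1.
In check: no.
King squares — b1: attacked by Nc3; a2: attacked by Rd2; b2: attacked by Nd1.
Legal moves for Black: none.
Not in check and no legal moves → stalemate.

stalemate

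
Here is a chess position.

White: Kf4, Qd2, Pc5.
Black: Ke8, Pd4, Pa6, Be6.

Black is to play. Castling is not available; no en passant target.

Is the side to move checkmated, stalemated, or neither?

Black to move; black king on e8.
In check: no.
Legal moves for Black: Kf8, Kd8, Kf7, Ke7, Kd7, Bg8, Bc8, Bf7, Bd7, Bf5, Bd5, Bg4, Bc4, Bh3, Bb3, Ba2, a5, d3.
Black has 18 legal moves and is not in check → neither.

neither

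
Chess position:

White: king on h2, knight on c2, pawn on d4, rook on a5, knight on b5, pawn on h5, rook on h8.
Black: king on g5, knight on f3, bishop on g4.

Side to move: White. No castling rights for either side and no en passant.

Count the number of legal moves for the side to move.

White to move; king on h2.
In check: yes, from the black knight on f3.
Legal moves: Kg3, Kg2, Kh1.
Count: 3.

3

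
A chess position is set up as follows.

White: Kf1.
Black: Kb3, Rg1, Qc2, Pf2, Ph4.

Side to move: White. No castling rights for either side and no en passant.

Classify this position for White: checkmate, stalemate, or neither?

White to move; white king on f1.
In check: yes, from the black rook on g1.
King squares — e1: attacked by Rg1; g1: attacked by Pf2; e2: attacked by Qc2; f2: attacked by Qc2; g2: attacked by Rg1.
Legal moves for White: none.
In check with no legal moves → checkmate.

checkmate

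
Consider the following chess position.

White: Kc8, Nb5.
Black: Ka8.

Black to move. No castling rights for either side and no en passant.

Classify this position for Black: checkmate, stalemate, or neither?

Black to move; black king on a8.
In check: no.
King squares — a7: attacked by Nb5; b7: attacked by Kc8; b8: attacked by Kc8.
Legal moves for Black: none.
Not in check and no legal moves → stalemate.

stalemate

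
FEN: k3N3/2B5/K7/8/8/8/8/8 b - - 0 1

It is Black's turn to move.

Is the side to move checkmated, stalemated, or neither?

Black to move; black king on a8.
In check: no.
King squares — a7: attacked by Ka6; b7: attacked by Ka6; b8: attacked by Bc7.
Legal moves for Black: none.
Not in check and no legal moves → stalemate.

stalemate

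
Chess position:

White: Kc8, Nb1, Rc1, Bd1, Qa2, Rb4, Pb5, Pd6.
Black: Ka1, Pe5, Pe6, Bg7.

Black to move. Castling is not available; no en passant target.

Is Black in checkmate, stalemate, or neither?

neither

Black to move; black king on a1.
In check: yes, from the white queen on a2.
King squares — b1: attacked by Rc1; a2: available; b2: attacked by Qa2.
Legal moves for Black: Kxa2.
Black is in check but has 1 legal move → neither.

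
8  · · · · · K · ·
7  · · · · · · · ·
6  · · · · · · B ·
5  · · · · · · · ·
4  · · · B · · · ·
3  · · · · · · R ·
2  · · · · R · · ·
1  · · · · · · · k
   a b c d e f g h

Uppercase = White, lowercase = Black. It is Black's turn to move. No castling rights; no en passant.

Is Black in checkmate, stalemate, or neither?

stalemate

Black to move; black king on h1.
In check: no.
King squares — g1: attacked by Rg3; g2: attacked by Re2; h2: attacked by Re2.
Legal moves for Black: none.
Not in check and no legal moves → stalemate.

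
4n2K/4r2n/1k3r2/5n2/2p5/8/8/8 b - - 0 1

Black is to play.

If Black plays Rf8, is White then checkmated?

yes

After Rf8: white king on h8; in check: yes, from the black rook on f8.
King squares — g7: attacked by Nf5; h7: attacked by Re7; g8: attacked by Rf8.
White has no legal moves → checkmate.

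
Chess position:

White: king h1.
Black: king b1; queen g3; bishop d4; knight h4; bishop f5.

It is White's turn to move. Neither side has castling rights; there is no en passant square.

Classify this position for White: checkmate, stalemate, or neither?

White to move; white king on h1.
In check: no.
King squares — g1: attacked by Qg3; g2: attacked by Qg3; h2: attacked by Qg3.
Legal moves for White: none.
Not in check and no legal moves → stalemate.

stalemate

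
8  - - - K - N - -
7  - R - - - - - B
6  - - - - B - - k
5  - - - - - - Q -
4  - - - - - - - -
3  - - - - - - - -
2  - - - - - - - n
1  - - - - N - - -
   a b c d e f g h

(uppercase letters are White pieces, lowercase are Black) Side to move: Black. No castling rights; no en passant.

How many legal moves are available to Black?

Black to move; king on h6.
In check: yes, from the white queen on g5.
Legal moves: Kxg5.
Count: 1.

1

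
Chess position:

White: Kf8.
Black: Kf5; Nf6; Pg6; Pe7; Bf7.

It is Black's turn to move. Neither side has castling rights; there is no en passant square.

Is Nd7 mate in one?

After Nd7: white king on f8; in check: yes, from the black knight on d7.
White has 3 legal replies: Kg7, Kxf7, Kxe7.
In check but a legal move exists → not checkmate.

no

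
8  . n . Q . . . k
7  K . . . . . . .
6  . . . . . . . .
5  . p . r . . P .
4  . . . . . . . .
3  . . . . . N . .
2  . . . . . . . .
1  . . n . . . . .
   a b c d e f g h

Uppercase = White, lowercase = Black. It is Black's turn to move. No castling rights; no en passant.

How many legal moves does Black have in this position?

Black to move; king on h8.
In check: yes, from the white queen on d8.
Legal moves: Kh7, Kg7, Rxd8.
Count: 3.

3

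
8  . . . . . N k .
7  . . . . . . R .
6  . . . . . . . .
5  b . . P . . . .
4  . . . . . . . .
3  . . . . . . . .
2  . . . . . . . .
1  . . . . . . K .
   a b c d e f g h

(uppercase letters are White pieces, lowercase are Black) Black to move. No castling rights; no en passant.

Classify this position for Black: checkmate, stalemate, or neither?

Black to move; black king on g8.
In check: yes, from the white rook on g7.
Legal moves for Black: Kh8, Kxf8, Kxg7.
Black is in check but has 3 legal moves → neither.

neither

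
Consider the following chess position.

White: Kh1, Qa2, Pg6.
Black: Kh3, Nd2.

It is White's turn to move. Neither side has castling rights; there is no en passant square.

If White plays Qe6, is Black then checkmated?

After Qe6: black king on h3; in check: yes, from the white queen on e6.
Black has 2 legal replies: Kh4, Kg3.
In check but a legal move exists → not checkmate.

no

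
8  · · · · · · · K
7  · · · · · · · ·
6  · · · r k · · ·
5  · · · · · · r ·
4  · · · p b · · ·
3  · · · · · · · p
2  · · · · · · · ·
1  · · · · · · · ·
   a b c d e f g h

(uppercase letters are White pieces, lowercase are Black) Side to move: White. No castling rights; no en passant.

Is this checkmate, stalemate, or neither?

White to move; white king on h8.
In check: no.
King squares — g7: attacked by Rg5; h7: attacked by Be4; g8: attacked by Rg5.
Legal moves for White: none.
Not in check and no legal moves → stalemate.

stalemate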